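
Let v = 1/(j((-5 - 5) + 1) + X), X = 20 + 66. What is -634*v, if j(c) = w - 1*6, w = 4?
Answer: -317/42 ≈ -7.5476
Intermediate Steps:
X = 86
j(c) = -2 (j(c) = 4 - 1*6 = 4 - 6 = -2)
v = 1/84 (v = 1/(-2 + 86) = 1/84 ≈ 0.011905)
-634*v = -634*1/84 = -317/42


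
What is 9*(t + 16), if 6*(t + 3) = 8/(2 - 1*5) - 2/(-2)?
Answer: 229/2 ≈ 114.50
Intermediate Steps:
t = -59/18 (t = -3 + (8/(2 - 1*5) - 2/(-2))/6 = -3 + (8/(2 - 5) - 2*(-½))/6 = -3 + (8/(-3) + 1)/6 = -3 + (8*(-⅓) + 1)/6 = -3 + (-8/3 + 1)/6 = -3 + (⅙)*(-5/3) = -3 - 5/18 = -59/18 ≈ -3.2778)
9*(t + 16) = 9*(-59/18 + 16) = 9*(229/18) = 229/2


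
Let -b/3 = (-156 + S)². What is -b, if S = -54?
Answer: 132300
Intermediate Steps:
b = -132300 (b = -3*(-156 - 54)² = -3*(-210)² = -3*44100 = -132300)
-b = -1*(-132300) = 132300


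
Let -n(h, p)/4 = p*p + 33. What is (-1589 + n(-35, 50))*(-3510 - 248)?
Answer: 44047518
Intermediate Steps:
n(h, p) = -132 - 4*p**2 (n(h, p) = -4*(p*p + 33) = -4*(p**2 + 33) = -4*(33 + p**2) = -132 - 4*p**2)
(-1589 + n(-35, 50))*(-3510 - 248) = (-1589 + (-132 - 4*50**2))*(-3510 - 248) = (-1589 + (-132 - 4*2500))*(-3758) = (-1589 + (-132 - 10000))*(-3758) = (-1589 - 10132)*(-3758) = -11721*(-3758) = 44047518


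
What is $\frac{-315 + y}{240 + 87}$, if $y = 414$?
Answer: $\frac{33}{109} \approx 0.30275$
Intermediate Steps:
$\frac{-315 + y}{240 + 87} = \frac{-315 + 414}{240 + 87} = \frac{99}{327} = 99 \cdot \frac{1}{327} = \frac{33}{109}$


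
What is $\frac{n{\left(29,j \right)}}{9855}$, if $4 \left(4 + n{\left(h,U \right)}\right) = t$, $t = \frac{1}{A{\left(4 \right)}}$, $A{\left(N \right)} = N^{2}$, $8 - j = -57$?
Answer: $- \frac{17}{42048} \approx -0.0004043$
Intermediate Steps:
$j = 65$ ($j = 8 - -57 = 8 + 57 = 65$)
$t = \frac{1}{16}$ ($t = \frac{1}{4^{2}} = \frac{1}{16} \approx 0.0625$)
$n{\left(h,U \right)} = - \frac{255}{64}$ ($n{\left(h,U \right)} = -4 + \frac{1}{4} \cdot \frac{1}{16} = -4 + \frac{1}{64} = - \frac{255}{64}$)
$\frac{n{\left(29,j \right)}}{9855} = - \frac{255}{64 \cdot 9855} = \left(- \frac{255}{64}\right) \frac{1}{9855} = - \frac{17}{42048}$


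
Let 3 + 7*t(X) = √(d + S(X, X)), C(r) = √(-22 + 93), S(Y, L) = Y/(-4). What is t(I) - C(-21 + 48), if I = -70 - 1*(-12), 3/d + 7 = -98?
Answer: -3/7 - √71 + √70910/490 ≈ -8.3113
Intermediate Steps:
S(Y, L) = -Y/4 (S(Y, L) = Y*(-¼) = -Y/4)
d = -1/35 (d = 3/(-7 - 98) = 3/(-105) = 3*(-1/105) = -1/35 ≈ -0.028571)
C(r) = √71
I = -58 (I = -70 + 12 = -58)
t(X) = -3/7 + √(-1/35 - X/4)/7
t(I) - C(-21 + 48) = (-3/7 + √(-140 - 1225*(-58))/490) - √71 = (-3/7 + √(-140 + 71050)/490) - √71 = (-3/7 + √70910/490) - √71 = -3/7 - √71 + √70910/490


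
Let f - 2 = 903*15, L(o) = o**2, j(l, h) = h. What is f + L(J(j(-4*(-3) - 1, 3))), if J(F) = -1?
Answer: 13548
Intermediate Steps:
f = 13547 (f = 2 + 903*15 = 2 + 13545 = 13547)
f + L(J(j(-4*(-3) - 1, 3))) = 13547 + (-1)**2 = 13547 + 1 = 13548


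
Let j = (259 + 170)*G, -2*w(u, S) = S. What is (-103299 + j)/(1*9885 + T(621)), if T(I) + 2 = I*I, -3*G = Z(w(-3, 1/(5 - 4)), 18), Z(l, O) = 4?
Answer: -103871/395524 ≈ -0.26262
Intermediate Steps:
w(u, S) = -S/2
G = -4/3 (G = -⅓*4 = -4/3 ≈ -1.3333)
T(I) = -2 + I² (T(I) = -2 + I*I = -2 + I²)
j = -572 (j = (259 + 170)*(-4/3) = 429*(-4/3) = -572)
(-103299 + j)/(1*9885 + T(621)) = (-103299 - 572)/(1*9885 + (-2 + 621²)) = -103871/(9885 + (-2 + 385641)) = -103871/(9885 + 385639) = -103871/395524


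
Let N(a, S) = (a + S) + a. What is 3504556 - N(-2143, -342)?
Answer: 3509184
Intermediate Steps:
N(a, S) = S + 2*a (N(a, S) = (S + a) + a = S + 2*a)
3504556 - N(-2143, -342) = 3504556 - (-342 + 2*(-2143)) = 3504556 - (-342 - 4286) = 3504556 - 1*(-4628) = 3504556 + 4628 = 3509184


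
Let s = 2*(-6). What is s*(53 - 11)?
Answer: -504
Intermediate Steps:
s = -12
s*(53 - 11) = -12*(53 - 11) = -12*42 = -504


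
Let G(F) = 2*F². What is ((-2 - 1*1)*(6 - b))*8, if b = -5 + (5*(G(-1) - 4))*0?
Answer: -264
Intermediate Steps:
b = -5 (b = -5 + (5*(2*(-1)² - 4))*0 = -5 + (5*(2*1 - 4))*0 = -5 + (5*(2 - 4))*0 = -5 + (5*(-2))*0 = -5 - 10*0 = -5 + 0 = -5)
((-2 - 1*1)*(6 - b))*8 = ((-2 - 1*1)*(6 - 1*(-5)))*8 = ((-2 - 1)*(6 + 5))*8 = -3*11*8 = -33*8 = -264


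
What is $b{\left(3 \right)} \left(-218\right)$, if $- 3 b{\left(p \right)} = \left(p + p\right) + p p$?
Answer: $1090$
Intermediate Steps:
$b{\left(p \right)} = - \frac{2 p}{3} - \frac{p^{2}}{3}$ ($b{\left(p \right)} = - \frac{\left(p + p\right) + p p}{3} = - \frac{2 p + p^{2}}{3} = - \frac{p^{2} + 2 p}{3} = - \frac{2 p}{3} - \frac{p^{2}}{3}$)
$b{\left(3 \right)} \left(-218\right) = \left(- \frac{1}{3}\right) 3 \left(2 + 3\right) \left(-218\right) = \left(- \frac{1}{3}\right) 3 \cdot 5 \left(-218\right) = \left(-5\right) \left(-218\right) = 1090$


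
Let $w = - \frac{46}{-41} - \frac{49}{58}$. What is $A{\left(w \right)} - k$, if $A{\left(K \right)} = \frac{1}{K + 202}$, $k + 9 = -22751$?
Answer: $\frac{10947903778}{481015} \approx 22760.0$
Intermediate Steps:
$w = \frac{659}{2378}$ ($w = \left(-46\right) \left(- \frac{1}{41}\right) - \frac{49}{58} = \frac{46}{41} - \frac{49}{58} = \frac{659}{2378} \approx 0.27712$)
$k = -22760$ ($k = -9 - 22751 = -22760$)
$A{\left(K \right)} = \frac{1}{202 + K}$
$A{\left(w \right)} - k = \frac{1}{202 + \frac{659}{2378}} - -22760 = \frac{1}{\frac{481015}{2378}} + 22760 = \frac{2378}{481015} + 22760 = \frac{10947903778}{481015}$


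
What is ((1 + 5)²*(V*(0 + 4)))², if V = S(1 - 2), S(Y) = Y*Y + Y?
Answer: 0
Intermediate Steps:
S(Y) = Y + Y² (S(Y) = Y² + Y = Y + Y²)
V = 0 (V = (1 - 2)*(1 + (1 - 2)) = -(1 - 1) = -1*0 = 0)
((1 + 5)²*(V*(0 + 4)))² = ((1 + 5)²*(0*(0 + 4)))² = (6²*(0*4))² = (36*0)² = 0² = 0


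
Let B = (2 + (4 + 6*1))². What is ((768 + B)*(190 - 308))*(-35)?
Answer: 3766560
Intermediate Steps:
B = 144 (B = (2 + (4 + 6))² = (2 + 10)² = 12² = 144)
((768 + B)*(190 - 308))*(-35) = ((768 + 144)*(190 - 308))*(-35) = (912*(-118))*(-35) = -107616*(-35) = 3766560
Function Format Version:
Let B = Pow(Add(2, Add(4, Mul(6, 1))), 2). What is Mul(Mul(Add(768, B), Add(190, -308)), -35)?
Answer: 3766560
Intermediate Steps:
B = 144 (B = Pow(Add(2, Add(4, 6)), 2) = Pow(Add(2, 10), 2) = Pow(12, 2) = 144)
Mul(Mul(Add(768, B), Add(190, -308)), -35) = Mul(Mul(Add(768, 144), Add(190, -308)), -35) = Mul(Mul(912, -118), -35) = Mul(-107616, -35) = 3766560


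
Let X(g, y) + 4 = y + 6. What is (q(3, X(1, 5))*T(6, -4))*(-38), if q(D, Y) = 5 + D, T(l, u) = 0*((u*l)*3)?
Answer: 0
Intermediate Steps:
X(g, y) = 2 + y (X(g, y) = -4 + (y + 6) = -4 + (6 + y) = 2 + y)
T(l, u) = 0 (T(l, u) = 0*((l*u)*3) = 0*(3*l*u) = 0)
(q(3, X(1, 5))*T(6, -4))*(-38) = ((5 + 3)*0)*(-38) = (8*0)*(-38) = 0*(-38) = 0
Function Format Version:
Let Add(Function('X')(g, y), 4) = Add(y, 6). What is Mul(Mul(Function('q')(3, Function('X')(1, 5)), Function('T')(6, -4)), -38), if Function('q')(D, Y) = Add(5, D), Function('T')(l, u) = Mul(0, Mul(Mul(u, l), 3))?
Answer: 0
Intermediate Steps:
Function('X')(g, y) = Add(2, y) (Function('X')(g, y) = Add(-4, Add(y, 6)) = Add(-4, Add(6, y)) = Add(2, y))
Function('T')(l, u) = 0 (Function('T')(l, u) = Mul(0, Mul(Mul(l, u), 3)) = Mul(0, Mul(3, l, u)) = 0)
Mul(Mul(Function('q')(3, Function('X')(1, 5)), Function('T')(6, -4)), -38) = Mul(Mul(Add(5, 3), 0), -38) = Mul(Mul(8, 0), -38) = Mul(0, -38) = 0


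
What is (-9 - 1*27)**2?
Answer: 1296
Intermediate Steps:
(-9 - 1*27)**2 = (-9 - 27)**2 = (-36)**2 = 1296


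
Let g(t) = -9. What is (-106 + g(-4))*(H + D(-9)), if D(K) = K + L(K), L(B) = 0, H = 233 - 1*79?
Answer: -16675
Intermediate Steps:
H = 154 (H = 233 - 79 = 154)
D(K) = K (D(K) = K + 0 = K)
(-106 + g(-4))*(H + D(-9)) = (-106 - 9)*(154 - 9) = -115*145 = -16675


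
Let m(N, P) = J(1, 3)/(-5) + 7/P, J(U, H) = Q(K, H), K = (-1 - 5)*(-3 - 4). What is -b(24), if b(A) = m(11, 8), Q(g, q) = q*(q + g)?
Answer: 209/8 ≈ 26.125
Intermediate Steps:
K = 42 (K = -6*(-7) = 42)
Q(g, q) = q*(g + q)
J(U, H) = H*(42 + H)
m(N, P) = -27 + 7/P (m(N, P) = (3*(42 + 3))/(-5) + 7/P = (3*45)*(-⅕) + 7/P = 135*(-⅕) + 7/P = -27 + 7/P)
b(A) = -209/8 (b(A) = -27 + 7/8 = -209/8)
-b(24) = -1*(-209/8) = 209/8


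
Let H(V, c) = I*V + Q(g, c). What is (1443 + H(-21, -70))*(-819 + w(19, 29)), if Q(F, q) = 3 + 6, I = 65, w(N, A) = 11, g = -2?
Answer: -70296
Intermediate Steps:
Q(F, q) = 9
H(V, c) = 9 + 65*V (H(V, c) = 65*V + 9 = 9 + 65*V)
(1443 + H(-21, -70))*(-819 + w(19, 29)) = (1443 + (9 + 65*(-21)))*(-819 + 11) = (1443 + (9 - 1365))*(-808) = (1443 - 1356)*(-808) = 87*(-808) = -70296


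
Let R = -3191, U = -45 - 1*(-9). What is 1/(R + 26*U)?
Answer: -1/4127 ≈ -0.00024231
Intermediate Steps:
U = -36 (U = -45 + 9 = -36)
1/(R + 26*U) = 1/(-3191 + 26*(-36)) = 1/(-3191 - 936) = 1/(-4127) = -1/4127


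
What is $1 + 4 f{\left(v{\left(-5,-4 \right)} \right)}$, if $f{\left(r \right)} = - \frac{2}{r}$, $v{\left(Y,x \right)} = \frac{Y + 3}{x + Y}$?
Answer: $-35$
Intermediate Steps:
$v{\left(Y,x \right)} = \frac{3 + Y}{Y + x}$
$1 + 4 f{\left(v{\left(-5,-4 \right)} \right)} = 1 + 4 \left(- \frac{2}{\frac{1}{-5 - 4} \left(3 - 5\right)}\right) = 1 + 4 \left(- \frac{2}{\frac{1}{-9} \left(-2\right)}\right) = 1 + 4 \left(- \frac{2}{\left(- \frac{1}{9}\right) \left(-2\right)}\right) = 1 + 4 \left(- \frac{2}{\frac{2}{9}}\right) = 1 + 4 \left(\left(-2\right) \frac{9}{2}\right) = 1 + 4 \left(-9\right) = 1 - 36 = -35$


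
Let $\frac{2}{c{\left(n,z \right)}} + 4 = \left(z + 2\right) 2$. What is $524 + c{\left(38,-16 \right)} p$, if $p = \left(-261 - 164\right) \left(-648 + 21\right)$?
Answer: $- \frac{258091}{16} \approx -16131.0$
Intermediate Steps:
$c{\left(n,z \right)} = \frac{1}{z}$ ($c{\left(n,z \right)} = \frac{2}{-4 + \left(z + 2\right) 2} = \frac{2}{-4 + \left(2 + z\right) 2} = \frac{2}{-4 + \left(4 + 2 z\right)} = \frac{2}{2 z} = 2 \frac{1}{2 z} = \frac{1}{z}$)
$p = 266475$ ($p = \left(-425\right) \left(-627\right) = 266475$)
$524 + c{\left(38,-16 \right)} p = 524 + \frac{1}{-16} \cdot 266475 = 524 - \frac{266475}{16} = - \frac{258091}{16}$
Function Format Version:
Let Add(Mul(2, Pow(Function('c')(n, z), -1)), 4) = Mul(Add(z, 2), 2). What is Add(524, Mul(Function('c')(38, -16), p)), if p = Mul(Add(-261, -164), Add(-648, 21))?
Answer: Rational(-258091, 16) ≈ -16131.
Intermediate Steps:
Function('c')(n, z) = Pow(z, -1) (Function('c')(n, z) = Mul(2, Pow(Add(-4, Mul(Add(z, 2), 2)), -1)) = Mul(2, Pow(Add(-4, Mul(Add(2, z), 2)), -1)) = Mul(2, Pow(Add(-4, Add(4, Mul(2, z))), -1)) = Mul(2, Pow(Mul(2, z), -1)) = Mul(2, Mul(Rational(1, 2), Pow(z, -1))) = Pow(z, -1))
p = 266475 (p = Mul(-425, -627) = 266475)
Add(524, Mul(Function('c')(38, -16), p)) = Add(524, Mul(Pow(-16, -1), 266475)) = Add(524, Mul(Rational(-1, 16), 266475)) = Add(524, Rational(-266475, 16)) = Rational(-258091, 16)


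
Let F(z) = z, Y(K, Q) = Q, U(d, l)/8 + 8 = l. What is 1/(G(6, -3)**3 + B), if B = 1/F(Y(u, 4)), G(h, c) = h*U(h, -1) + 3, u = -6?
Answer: -4/315814355 ≈ -1.2666e-8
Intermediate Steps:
U(d, l) = -64 + 8*l
G(h, c) = 3 - 72*h (G(h, c) = h*(-64 + 8*(-1)) + 3 = h*(-64 - 8) + 3 = h*(-72) + 3 = -72*h + 3 = 3 - 72*h)
B = 1/4 ≈ 0.25000
1/(G(6, -3)**3 + B) = 1/((3 - 72*6)**3 + 1/4) = 1/((3 - 432)**3 + 1/4) = 1/((-429)**3 + 1/4) = 1/(-78953589 + 1/4) = 1/(-315814355/4) = -4/315814355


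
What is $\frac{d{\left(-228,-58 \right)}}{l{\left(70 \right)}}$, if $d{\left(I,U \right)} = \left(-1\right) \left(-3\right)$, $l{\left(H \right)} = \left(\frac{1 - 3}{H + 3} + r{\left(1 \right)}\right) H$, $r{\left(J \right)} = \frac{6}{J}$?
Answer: $\frac{219}{30520} \approx 0.0071756$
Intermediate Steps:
$l{\left(H \right)} = H \left(6 - \frac{2}{3 + H}\right)$ ($l{\left(H \right)} = \left(\frac{1 - 3}{H + 3} + \frac{6}{1}\right) H = \left(- \frac{2}{3 + H} + 6 \cdot 1\right) H = \left(- \frac{2}{3 + H} + 6\right) H = \left(6 - \frac{2}{3 + H}\right) H = H \left(6 - \frac{2}{3 + H}\right)$)
$d{\left(I,U \right)} = 3$
$\frac{d{\left(-228,-58 \right)}}{l{\left(70 \right)}} = \frac{3}{2 \cdot 70 \frac{1}{3 + 70} \left(8 + 3 \cdot 70\right)} = \frac{3}{2 \cdot 70 \cdot \frac{1}{73} \left(8 + 210\right)} = \frac{3}{2 \cdot 70 \cdot \frac{1}{73} \cdot 218} = \frac{3}{\frac{30520}{73}} = 3 \cdot \frac{73}{30520} = \frac{219}{30520}$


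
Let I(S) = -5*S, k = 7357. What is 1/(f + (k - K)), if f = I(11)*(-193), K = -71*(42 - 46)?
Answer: 1/17688 ≈ 5.6536e-5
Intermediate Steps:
K = 284 (K = -71*(-4) = 284)
f = 10615 (f = -5*11*(-193) = -55*(-193) = 10615)
1/(f + (k - K)) = 1/(10615 + (7357 - 1*284)) = 1/(10615 + (7357 - 284)) = 1/(10615 + 7073) = 1/17688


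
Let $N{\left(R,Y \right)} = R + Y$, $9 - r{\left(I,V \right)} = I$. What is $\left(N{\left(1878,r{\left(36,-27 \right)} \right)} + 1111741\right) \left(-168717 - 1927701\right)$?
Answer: $-2334554313456$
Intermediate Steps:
$r{\left(I,V \right)} = 9 - I$
$\left(N{\left(1878,r{\left(36,-27 \right)} \right)} + 1111741\right) \left(-168717 - 1927701\right) = \left(\left(1878 + \left(9 - 36\right)\right) + 1111741\right) \left(-168717 - 1927701\right) = \left(\left(1878 + \left(9 - 36\right)\right) + 1111741\right) \left(-2096418\right) = \left(\left(1878 - 27\right) + 1111741\right) \left(-2096418\right) = \left(1851 + 1111741\right) \left(-2096418\right) = 1113592 \left(-2096418\right) = -2334554313456$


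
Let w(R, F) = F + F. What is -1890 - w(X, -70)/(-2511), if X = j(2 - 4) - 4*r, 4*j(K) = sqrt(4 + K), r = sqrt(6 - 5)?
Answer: -4745930/2511 ≈ -1890.1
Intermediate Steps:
r = 1 (r = sqrt(1) = 1)
j(K) = sqrt(4 + K)/4
X = -4 + sqrt(2)/4 (X = sqrt(4 + (2 - 4))/4 - 4*1 = sqrt(4 - 2)/4 - 4 = sqrt(2)/4 - 4 = -4 + sqrt(2)/4 ≈ -3.6464)
w(R, F) = 2*F
-1890 - w(X, -70)/(-2511) = -1890 - 2*(-70)/(-2511) = -1890 - (-140)*(-1)/2511 = -1890 - 1*140/2511 = -1890 - 140/2511 = -4745930/2511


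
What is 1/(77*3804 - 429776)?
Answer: -1/136868 ≈ -7.3063e-6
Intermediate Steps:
1/(77*3804 - 429776) = 1/(292908 - 429776) = 1/(-136868) = -1/136868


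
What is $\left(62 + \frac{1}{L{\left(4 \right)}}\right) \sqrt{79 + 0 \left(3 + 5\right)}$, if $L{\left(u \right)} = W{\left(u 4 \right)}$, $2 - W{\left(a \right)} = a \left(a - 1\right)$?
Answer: $\frac{14755 \sqrt{79}}{238} \approx 551.03$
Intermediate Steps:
$W{\left(a \right)} = 2 - a \left(-1 + a\right)$ ($W{\left(a \right)} = 2 - a \left(a - 1\right) = 2 - a \left(-1 + a\right)$)
$L{\left(u \right)} = 2 - 16 u^{2} + 4 u$ ($L{\left(u \right)} = 2 + u 4 - \left(u 4\right)^{2} = 2 + 4 u - \left(4 u\right)^{2} = 2 + 4 u - 16 u^{2} = 2 - 16 u^{2} + 4 u$)
$\left(62 + \frac{1}{L{\left(4 \right)}}\right) \sqrt{79 + 0 \left(3 + 5\right)} = \left(62 + \frac{1}{2 - 16 \cdot 4^{2} + 4 \cdot 4}\right) \sqrt{79 + 0 \left(3 + 5\right)} = \left(62 + \frac{1}{2 - 256 + 16}\right) \sqrt{79 + 0 \cdot 8} = \left(62 + \frac{1}{2 - 256 + 16}\right) \sqrt{79 + 0} = \left(62 + \frac{1}{-238}\right) \sqrt{79} = \left(62 - \frac{1}{238}\right) \sqrt{79} = \frac{14755 \sqrt{79}}{238}$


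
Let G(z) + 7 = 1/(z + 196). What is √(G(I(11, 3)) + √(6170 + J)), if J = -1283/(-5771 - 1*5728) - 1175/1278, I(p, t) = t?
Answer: √(-738565723543413312 + 64662809658*√16448455923359818)/324938742 ≈ 8.4587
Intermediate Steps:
G(z) = -7 + 1/(196 + z) (G(z) = -7 + 1/(z + 196) = -7 + 1/(196 + z))
J = -3957217/4898574 (J = -1283/(-5771 - 5728) - 1175*1/1278 = -1283/(-11499) - 1175/1278 = -1283*(-1/11499) - 1175/1278 = 1283/11499 - 1175/1278 = -3957217/4898574 ≈ -0.80783)
√(G(I(11, 3)) + √(6170 + J)) = √((-1371 - 7*3)/(196 + 3) + √(6170 - 3957217/4898574)) = √((-1371 - 21)/199 + √(30220244363/4898574)) = √((1/199)*(-1392) + √16448455923359818/1632858) = √(-1392/199 + √16448455923359818/1632858)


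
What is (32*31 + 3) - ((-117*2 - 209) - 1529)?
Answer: 2967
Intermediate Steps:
(32*31 + 3) - ((-117*2 - 209) - 1529) = (992 + 3) - ((-234 - 209) - 1529) = 995 - (-443 - 1529) = 995 - 1*(-1972) = 995 + 1972 = 2967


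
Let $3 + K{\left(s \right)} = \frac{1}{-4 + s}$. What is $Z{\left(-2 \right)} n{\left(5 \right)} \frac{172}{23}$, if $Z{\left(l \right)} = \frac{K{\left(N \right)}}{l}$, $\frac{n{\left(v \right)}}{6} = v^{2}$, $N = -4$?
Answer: $\frac{80625}{46} \approx 1752.7$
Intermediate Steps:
$K{\left(s \right)} = -3 + \frac{1}{-4 + s}$
$n{\left(v \right)} = 6 v^{2}$
$Z{\left(l \right)} = - \frac{25}{8 l}$ ($Z{\left(l \right)} = \frac{\frac{1}{-4 - 4} \left(13 - -12\right)}{l} = \frac{\frac{1}{-8} \left(13 + 12\right)}{l} = \frac{\left(- \frac{1}{8}\right) 25}{l} = - \frac{25}{8 l}$)
$Z{\left(-2 \right)} n{\left(5 \right)} \frac{172}{23} = - \frac{25}{8 \left(-2\right)} 6 \cdot 5^{2} \cdot \frac{172}{23} = \left(- \frac{25}{8}\right) \left(- \frac{1}{2}\right) 6 \cdot 25 \cdot 172 \cdot \frac{1}{23} = \frac{25}{16} \cdot 150 \cdot \frac{172}{23} = \frac{1875}{8} \cdot \frac{172}{23} = \frac{80625}{46}$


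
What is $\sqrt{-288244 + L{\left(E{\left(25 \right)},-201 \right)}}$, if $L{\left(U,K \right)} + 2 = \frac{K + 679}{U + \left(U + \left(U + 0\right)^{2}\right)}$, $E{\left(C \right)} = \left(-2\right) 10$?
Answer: $\frac{i \sqrt{259420205}}{30} \approx 536.88 i$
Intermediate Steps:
$E{\left(C \right)} = -20$
$L{\left(U,K \right)} = -2 + \frac{679 + K}{U^{2} + 2 U}$ ($L{\left(U,K \right)} = -2 + \frac{K + 679}{U + \left(U + \left(U + 0\right)^{2}\right)} = -2 + \frac{679 + K}{U + \left(U + U^{2}\right)} = -2 + \frac{679 + K}{U^{2} + 2 U}$)
$\sqrt{-288244 + L{\left(E{\left(25 \right)},-201 \right)}} = \sqrt{-288244 + \frac{679 - 201 - -80 - 2 \left(-20\right)^{2}}{\left(-20\right) \left(2 - 20\right)}} = \sqrt{-288244 - \frac{679 - 201 + 80 - 800}{20 \left(-18\right)}} = \sqrt{-288244 - - \frac{679 - 201 + 80 - 800}{360}} = \sqrt{-288244 - \left(- \frac{1}{360}\right) \left(-242\right)} = \sqrt{-288244 - \frac{121}{180}} = \sqrt{- \frac{51884041}{180}} = \frac{i \sqrt{259420205}}{30}$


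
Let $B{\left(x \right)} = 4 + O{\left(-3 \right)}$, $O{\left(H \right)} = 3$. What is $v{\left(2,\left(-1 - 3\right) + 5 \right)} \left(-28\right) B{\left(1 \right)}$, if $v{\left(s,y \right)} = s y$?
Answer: $-392$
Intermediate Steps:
$B{\left(x \right)} = 7$ ($B{\left(x \right)} = 4 + 3 = 7$)
$v{\left(2,\left(-1 - 3\right) + 5 \right)} \left(-28\right) B{\left(1 \right)} = 2 \left(\left(-1 - 3\right) + 5\right) \left(-28\right) 7 = 2 \left(-4 + 5\right) \left(-28\right) 7 = 2 \cdot 1 \left(-28\right) 7 = 2 \left(-28\right) 7 = \left(-56\right) 7 = -392$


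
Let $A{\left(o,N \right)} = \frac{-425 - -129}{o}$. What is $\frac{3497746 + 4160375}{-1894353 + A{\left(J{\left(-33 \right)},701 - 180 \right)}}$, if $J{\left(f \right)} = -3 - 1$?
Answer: $- \frac{7658121}{1894279} \approx -4.0428$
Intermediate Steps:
$J{\left(f \right)} = -4$
$A{\left(o,N \right)} = - \frac{296}{o}$ ($A{\left(o,N \right)} = \frac{-425 + 129}{o} = - \frac{296}{o}$)
$\frac{3497746 + 4160375}{-1894353 + A{\left(J{\left(-33 \right)},701 - 180 \right)}} = \frac{3497746 + 4160375}{-1894353 - \frac{296}{-4}} = \frac{7658121}{-1894353 - -74} = \frac{7658121}{-1894353 + 74} = \frac{7658121}{-1894279} = 7658121 \left(- \frac{1}{1894279}\right) = - \frac{7658121}{1894279}$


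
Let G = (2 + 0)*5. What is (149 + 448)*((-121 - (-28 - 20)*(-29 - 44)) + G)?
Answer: -2158155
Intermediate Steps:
G = 10 (G = 2*5 = 10)
(149 + 448)*((-121 - (-28 - 20)*(-29 - 44)) + G) = (149 + 448)*((-121 - (-28 - 20)*(-29 - 44)) + 10) = 597*((-121 - (-48)*(-73)) + 10) = 597*((-121 - 1*3504) + 10) = 597*((-121 - 3504) + 10) = 597*(-3625 + 10) = 597*(-3615) = -2158155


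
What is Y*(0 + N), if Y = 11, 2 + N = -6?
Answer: -88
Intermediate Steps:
N = -8 (N = -2 - 6 = -8)
Y*(0 + N) = 11*(0 - 8) = 11*(-8) = -88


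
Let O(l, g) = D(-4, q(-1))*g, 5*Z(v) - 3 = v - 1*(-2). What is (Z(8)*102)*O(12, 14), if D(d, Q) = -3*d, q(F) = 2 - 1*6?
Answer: 222768/5 ≈ 44554.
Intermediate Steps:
q(F) = -4 (q(F) = 2 - 6 = -4)
Z(v) = 1 + v/5 (Z(v) = ⅗ + (v - 1*(-2))/5 = ⅗ + (v + 2)/5 = ⅗ + (2 + v)/5 = ⅗ + (⅖ + v/5) = 1 + v/5)
O(l, g) = 12*g (O(l, g) = (-3*(-4))*g = 12*g)
(Z(8)*102)*O(12, 14) = ((1 + (⅕)*8)*102)*(12*14) = ((1 + 8/5)*102)*168 = ((13/5)*102)*168 = (1326/5)*168 = 222768/5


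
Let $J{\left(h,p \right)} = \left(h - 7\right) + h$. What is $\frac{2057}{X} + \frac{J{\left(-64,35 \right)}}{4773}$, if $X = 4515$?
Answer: $\frac{71384}{167055} \approx 0.42731$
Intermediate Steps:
$J{\left(h,p \right)} = -7 + 2 h$ ($J{\left(h,p \right)} = \left(-7 + h\right) + h = -7 + 2 h$)
$\frac{2057}{X} + \frac{J{\left(-64,35 \right)}}{4773} = \frac{2057}{4515} + \frac{-7 + 2 \left(-64\right)}{4773} = 2057 \cdot \frac{1}{4515} + \left(-7 - 128\right) \frac{1}{4773} = \frac{2057}{4515} - \frac{45}{1591} = \frac{71384}{167055}$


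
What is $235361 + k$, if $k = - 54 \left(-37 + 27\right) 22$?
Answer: $247241$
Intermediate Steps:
$k = 11880$ ($k = \left(-54\right) \left(-10\right) 22 = 540 \cdot 22 = 11880$)
$235361 + k = 235361 + 11880 = 247241$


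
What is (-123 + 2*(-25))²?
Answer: 29929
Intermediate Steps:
(-123 + 2*(-25))² = (-123 - 50)² = (-173)² = 29929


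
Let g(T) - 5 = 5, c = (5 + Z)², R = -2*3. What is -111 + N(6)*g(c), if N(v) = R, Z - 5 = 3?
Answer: -171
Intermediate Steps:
Z = 8 (Z = 5 + 3 = 8)
R = -6
N(v) = -6
c = 169 (c = (5 + 8)² = 13² = 169)
g(T) = 10 (g(T) = 5 + 5 = 10)
-111 + N(6)*g(c) = -111 - 6*10 = -111 - 60 = -171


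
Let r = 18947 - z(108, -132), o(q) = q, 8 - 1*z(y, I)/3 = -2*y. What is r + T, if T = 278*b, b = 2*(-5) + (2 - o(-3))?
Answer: 16885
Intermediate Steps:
z(y, I) = 24 + 6*y (z(y, I) = 24 - (-6)*y = 24 + 6*y)
r = 18275 (r = 18947 - (24 + 6*108) = 18947 - (24 + 648) = 18947 - 1*672 = 18947 - 672 = 18275)
b = -5 (b = 2*(-5) + (2 - 1*(-3)) = -10 + (2 + 3) = -10 + 5 = -5)
T = -1390 (T = 278*(-5) = -1390)
r + T = 18275 - 1390 = 16885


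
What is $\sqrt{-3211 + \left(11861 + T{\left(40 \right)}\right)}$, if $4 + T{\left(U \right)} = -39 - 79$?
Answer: $4 \sqrt{533} \approx 92.347$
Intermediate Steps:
$T{\left(U \right)} = -122$ ($T{\left(U \right)} = -4 - 118 = -122$)
$\sqrt{-3211 + \left(11861 + T{\left(40 \right)}\right)} = \sqrt{-3211 + \left(11861 - 122\right)} = \sqrt{-3211 + 11739} = \sqrt{8528} = 4 \sqrt{533}$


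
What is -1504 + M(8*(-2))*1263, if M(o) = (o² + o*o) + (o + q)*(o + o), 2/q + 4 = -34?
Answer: 24584768/19 ≈ 1.2939e+6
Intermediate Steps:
q = -1/19 (q = 2/(-4 - 34) = 2/(-38) = 2*(-1/38) = -1/19 ≈ -0.052632)
M(o) = 2*o² + 2*o*(-1/19 + o) (M(o) = (o² + o*o) + (o - 1/19)*(o + o) = (o² + o²) + (-1/19 + o)*(2*o) = 2*o² + 2*o*(-1/19 + o))
-1504 + M(8*(-2))*1263 = -1504 + (2*(8*(-2))*(-1 + 38*(8*(-2)))/19)*1263 = -1504 + ((2/19)*(-16)*(-1 + 38*(-16)))*1263 = -1504 + ((2/19)*(-16)*(-1 - 608))*1263 = -1504 + ((2/19)*(-16)*(-609))*1263 = -1504 + (19488/19)*1263 = -1504 + 24613344/19 = 24584768/19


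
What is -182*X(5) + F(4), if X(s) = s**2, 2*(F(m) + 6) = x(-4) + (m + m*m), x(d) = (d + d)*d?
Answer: -4530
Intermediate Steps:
x(d) = 2*d**2 (x(d) = (2*d)*d = 2*d**2)
F(m) = 10 + m/2 + m**2/2 (F(m) = -6 + (2*(-4)**2 + (m + m*m))/2 = -6 + (2*16 + (m + m**2))/2 = -6 + (32 + (m + m**2))/2 = -6 + (32 + m + m**2)/2 = -6 + (16 + m/2 + m**2/2) = 10 + m/2 + m**2/2)
-182*X(5) + F(4) = -182*5**2 + (10 + (1/2)*4 + (1/2)*4**2) = -182*25 + (10 + 2 + (1/2)*16) = -4550 + (10 + 2 + 8) = -4550 + 20 = -4530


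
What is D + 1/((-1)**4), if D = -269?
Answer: -268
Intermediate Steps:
D + 1/((-1)**4) = -269 + 1/((-1)**4) = -269 + 1/1 = -269 + 1 = -268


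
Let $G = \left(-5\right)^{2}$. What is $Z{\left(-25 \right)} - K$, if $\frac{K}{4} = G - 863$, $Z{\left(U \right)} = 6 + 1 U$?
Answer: $3333$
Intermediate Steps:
$Z{\left(U \right)} = 6 + U$
$G = 25$
$K = -3352$ ($K = 4 \left(25 - 863\right) = 4 \left(-838\right) = -3352$)
$Z{\left(-25 \right)} - K = \left(6 - 25\right) - -3352 = -19 + 3352 = 3333$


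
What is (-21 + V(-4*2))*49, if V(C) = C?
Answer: -1421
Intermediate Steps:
(-21 + V(-4*2))*49 = (-21 - 4*2)*49 = (-21 - 8)*49 = -29*49 = -1421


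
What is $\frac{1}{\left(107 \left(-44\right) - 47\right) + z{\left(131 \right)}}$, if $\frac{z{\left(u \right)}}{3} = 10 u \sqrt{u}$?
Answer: $\frac{317}{133378125} + \frac{262 \sqrt{131}}{133378125} \approx 2.486 \cdot 10^{-5}$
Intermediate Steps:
$z{\left(u \right)} = 30 u^{\frac{3}{2}}$ ($z{\left(u \right)} = 3 \cdot 10 u \sqrt{u} = 3 \cdot 10 u^{\frac{3}{2}} = 30 u^{\frac{3}{2}}$)
$\frac{1}{\left(107 \left(-44\right) - 47\right) + z{\left(131 \right)}} = \frac{1}{\left(107 \left(-44\right) - 47\right) + 30 \cdot 131^{\frac{3}{2}}} = \frac{1}{\left(-4708 - 47\right) + 30 \cdot 131 \sqrt{131}} = \frac{1}{-4755 + 3930 \sqrt{131}}$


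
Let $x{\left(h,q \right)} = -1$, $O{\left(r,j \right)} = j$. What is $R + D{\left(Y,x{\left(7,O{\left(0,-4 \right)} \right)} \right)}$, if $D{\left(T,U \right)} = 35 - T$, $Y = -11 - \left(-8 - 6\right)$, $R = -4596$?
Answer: $-4564$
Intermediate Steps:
$Y = 3$ ($Y = -11 - -14 = -11 + 14 = 3$)
$R + D{\left(Y,x{\left(7,O{\left(0,-4 \right)} \right)} \right)} = -4596 + \left(35 - 3\right) = -4596 + 32 = -4564$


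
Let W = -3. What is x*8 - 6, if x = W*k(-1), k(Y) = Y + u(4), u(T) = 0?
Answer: 18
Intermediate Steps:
k(Y) = Y (k(Y) = Y + 0 = Y)
x = 3 (x = -3*(-1) = 3)
x*8 - 6 = 3*8 - 6 = 24 - 6 = 18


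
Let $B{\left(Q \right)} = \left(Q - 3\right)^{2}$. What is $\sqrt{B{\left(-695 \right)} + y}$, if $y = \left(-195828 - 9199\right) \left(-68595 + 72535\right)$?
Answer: $2 i \sqrt{201829794} \approx 28413.0 i$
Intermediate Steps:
$B{\left(Q \right)} = \left(-3 + Q\right)^{2}$
$y = -807806380$ ($y = \left(-205027\right) 3940 = -807806380$)
$\sqrt{B{\left(-695 \right)} + y} = \sqrt{\left(-3 - 695\right)^{2} - 807806380} = \sqrt{\left(-698\right)^{2} - 807806380} = \sqrt{487204 - 807806380} = \sqrt{-807319176} = 2 i \sqrt{201829794}$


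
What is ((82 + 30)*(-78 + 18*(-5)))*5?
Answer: -94080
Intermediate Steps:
((82 + 30)*(-78 + 18*(-5)))*5 = (112*(-78 - 90))*5 = (112*(-168))*5 = -18816*5 = -94080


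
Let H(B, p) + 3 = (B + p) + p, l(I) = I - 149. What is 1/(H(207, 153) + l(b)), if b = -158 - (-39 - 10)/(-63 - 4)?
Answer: 67/13552 ≈ 0.0049439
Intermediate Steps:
b = -10635/67 (b = -158 - (-49)/(-67) = -158 - (-49)*(-1)/67 = -158 - 1*49/67 = -158 - 49/67 = -10635/67 ≈ -158.73)
l(I) = -149 + I
H(B, p) = -3 + B + 2*p (H(B, p) = -3 + ((B + p) + p) = -3 + (B + 2*p) = -3 + B + 2*p)
1/(H(207, 153) + l(b)) = 1/((-3 + 207 + 2*153) + (-149 - 10635/67)) = 1/((-3 + 207 + 306) - 20618/67) = 1/(510 - 20618/67) = 1/(13552/67) = 67/13552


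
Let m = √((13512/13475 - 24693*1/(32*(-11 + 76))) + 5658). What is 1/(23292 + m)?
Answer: 43521878400/1013701039840081 - 140*√9053489632902/3041103119520243 ≈ 4.2795e-5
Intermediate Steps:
m = √9053489632902/40040 (m = √((13512*(1/13475) - 24693/(65*32)) + 5658) = √((13512/13475 - 24693/2080) + 5658) = √(-60926643/5605600 + 5658) = √(31655558157/5605600) = √9053489632902/40040 ≈ 75.147)
1/(23292 + m) = 1/(23292 + √9053489632902/40040)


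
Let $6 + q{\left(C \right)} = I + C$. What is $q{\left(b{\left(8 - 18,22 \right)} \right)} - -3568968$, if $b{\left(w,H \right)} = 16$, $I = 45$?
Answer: $3569023$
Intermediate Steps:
$q{\left(C \right)} = 39 + C$ ($q{\left(C \right)} = -6 + \left(45 + C\right) = 39 + C$)
$q{\left(b{\left(8 - 18,22 \right)} \right)} - -3568968 = \left(39 + 16\right) - -3568968 = 55 + 3568968 = 3569023$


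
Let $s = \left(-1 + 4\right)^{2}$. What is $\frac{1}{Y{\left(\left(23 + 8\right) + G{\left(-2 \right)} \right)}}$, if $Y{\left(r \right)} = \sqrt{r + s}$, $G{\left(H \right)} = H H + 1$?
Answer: $\frac{\sqrt{5}}{15} \approx 0.14907$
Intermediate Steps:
$s = 9$ ($s = 3^{2} = 9$)
$G{\left(H \right)} = 1 + H^{2}$ ($G{\left(H \right)} = H^{2} + 1 = 1 + H^{2}$)
$Y{\left(r \right)} = \sqrt{9 + r}$ ($Y{\left(r \right)} = \sqrt{r + 9} = \sqrt{9 + r}$)
$\frac{1}{Y{\left(\left(23 + 8\right) + G{\left(-2 \right)} \right)}} = \frac{1}{\sqrt{9 + \left(\left(23 + 8\right) + \left(1 + \left(-2\right)^{2}\right)\right)}} = \frac{1}{\sqrt{9 + \left(31 + \left(1 + 4\right)\right)}} = \frac{1}{\sqrt{9 + \left(31 + 5\right)}} = \frac{1}{\sqrt{9 + 36}} = \frac{1}{\sqrt{45}} = \frac{1}{3 \sqrt{5}} = \frac{\sqrt{5}}{15}$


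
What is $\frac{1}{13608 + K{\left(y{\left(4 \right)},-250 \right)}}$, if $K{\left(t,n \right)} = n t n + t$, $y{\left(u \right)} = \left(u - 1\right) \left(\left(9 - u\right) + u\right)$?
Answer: $\frac{1}{1701135} \approx 5.8784 \cdot 10^{-7}$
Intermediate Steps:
$y{\left(u \right)} = -9 + 9 u$ ($y{\left(u \right)} = \left(-1 + u\right) 9 = -9 + 9 u$)
$K{\left(t,n \right)} = t + t n^{2}$ ($K{\left(t,n \right)} = t n^{2} + t = t + t n^{2}$)
$\frac{1}{13608 + K{\left(y{\left(4 \right)},-250 \right)}} = \frac{1}{13608 + \left(-9 + 9 \cdot 4\right) \left(1 + \left(-250\right)^{2}\right)} = \frac{1}{13608 + \left(-9 + 36\right) \left(1 + 62500\right)} = \frac{1}{13608 + 27 \cdot 62501} = \frac{1}{13608 + 1687527} = \frac{1}{1701135}$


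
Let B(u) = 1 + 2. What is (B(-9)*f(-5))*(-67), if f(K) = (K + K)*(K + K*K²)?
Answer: -261300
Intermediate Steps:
B(u) = 3
f(K) = 2*K*(K + K³) (f(K) = (2*K)*(K + K³) = 2*K*(K + K³))
(B(-9)*f(-5))*(-67) = (3*(2*(-5)²*(1 + (-5)²)))*(-67) = (3*(2*25*(1 + 25)))*(-67) = (3*(2*25*26))*(-67) = (3*1300)*(-67) = 3900*(-67) = -261300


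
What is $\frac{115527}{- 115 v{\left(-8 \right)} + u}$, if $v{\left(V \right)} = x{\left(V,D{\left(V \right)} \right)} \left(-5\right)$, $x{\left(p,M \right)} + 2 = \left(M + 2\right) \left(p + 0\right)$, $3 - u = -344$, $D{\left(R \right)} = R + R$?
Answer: $\frac{38509}{21199} \approx 1.8165$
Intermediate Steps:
$D{\left(R \right)} = 2 R$
$u = 347$ ($u = 3 - -344 = 3 + 344 = 347$)
$x{\left(p,M \right)} = -2 + p \left(2 + M\right)$ ($x{\left(p,M \right)} = -2 + \left(M + 2\right) \left(p + 0\right) = -2 + \left(2 + M\right) p = -2 + p \left(2 + M\right)$)
$v{\left(V \right)} = 10 - 10 V - 10 V^{2}$ ($v{\left(V \right)} = \left(-2 + 2 V + 2 V V\right) \left(-5\right) = \left(-2 + 2 V + 2 V^{2}\right) \left(-5\right) = 10 - 10 V - 10 V^{2}$)
$\frac{115527}{- 115 v{\left(-8 \right)} + u} = \frac{115527}{- 115 \left(10 - -80 - 10 \left(-8\right)^{2}\right) + 347} = \frac{115527}{- 115 \left(10 + 80 - 640\right) + 347} = \frac{115527}{\left(-115\right) \left(-550\right) + 347} = \frac{115527}{63250 + 347} = \frac{115527}{63597} = 115527 \cdot \frac{1}{63597} = \frac{38509}{21199}$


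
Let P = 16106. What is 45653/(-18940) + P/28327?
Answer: -988164891/536513380 ≈ -1.8418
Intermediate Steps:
45653/(-18940) + P/28327 = 45653/(-18940) + 16106/28327 = 45653*(-1/18940) + 16106*(1/28327) = -45653/18940 + 16106/28327 = -988164891/536513380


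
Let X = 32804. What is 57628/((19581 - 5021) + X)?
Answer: 14407/11841 ≈ 1.2167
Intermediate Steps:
57628/((19581 - 5021) + X) = 57628/((19581 - 5021) + 32804) = 57628/(14560 + 32804) = 57628/47364 = 57628*(1/47364) = 14407/11841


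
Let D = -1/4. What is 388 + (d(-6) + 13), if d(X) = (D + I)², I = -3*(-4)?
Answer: 8625/16 ≈ 539.06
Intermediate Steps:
D = -¼ (D = -1*¼ = -¼ ≈ -0.25000)
I = 12
d(X) = 2209/16 (d(X) = (-¼ + 12)² = (47/4)² = 2209/16)
388 + (d(-6) + 13) = 388 + (2209/16 + 13) = 388 + 2417/16 = 8625/16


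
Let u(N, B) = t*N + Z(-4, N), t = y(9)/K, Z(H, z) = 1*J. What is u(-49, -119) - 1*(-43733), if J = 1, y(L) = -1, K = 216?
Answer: 9446593/216 ≈ 43734.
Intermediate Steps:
Z(H, z) = 1 (Z(H, z) = 1*1 = 1)
t = -1/216 ≈ -0.0046296
u(N, B) = 1 - N/216 (u(N, B) = -N/216 + 1 = 1 - N/216)
u(-49, -119) - 1*(-43733) = (1 - 1/216*(-49)) - 1*(-43733) = (1 + 49/216) + 43733 = 265/216 + 43733 = 9446593/216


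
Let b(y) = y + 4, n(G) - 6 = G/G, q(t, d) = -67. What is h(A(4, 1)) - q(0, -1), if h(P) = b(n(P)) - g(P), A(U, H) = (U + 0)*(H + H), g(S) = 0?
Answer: 78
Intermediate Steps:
n(G) = 7 (n(G) = 6 + G/G = 6 + 1 = 7)
b(y) = 4 + y
A(U, H) = 2*H*U (A(U, H) = U*(2*H) = 2*H*U)
h(P) = 11 (h(P) = (4 + 7) - 1*0 = 11 + 0 = 11)
h(A(4, 1)) - q(0, -1) = 11 - 1*(-67) = 11 + 67 = 78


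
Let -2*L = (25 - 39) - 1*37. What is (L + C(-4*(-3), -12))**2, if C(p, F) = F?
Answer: 729/4 ≈ 182.25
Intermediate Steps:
L = 51/2 (L = -((25 - 39) - 1*37)/2 = -(-14 - 37)/2 = -1/2*(-51) = 51/2 ≈ 25.500)
(L + C(-4*(-3), -12))**2 = (51/2 - 12)**2 = (27/2)**2 = 729/4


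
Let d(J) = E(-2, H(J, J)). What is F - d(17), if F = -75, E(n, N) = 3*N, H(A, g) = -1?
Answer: -72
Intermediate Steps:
d(J) = -3 (d(J) = 3*(-1) = -3)
F - d(17) = -75 - 1*(-3) = -75 + 3 = -72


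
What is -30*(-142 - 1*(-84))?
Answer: 1740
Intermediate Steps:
-30*(-142 - 1*(-84)) = -30*(-142 + 84) = -30*(-58) = 1740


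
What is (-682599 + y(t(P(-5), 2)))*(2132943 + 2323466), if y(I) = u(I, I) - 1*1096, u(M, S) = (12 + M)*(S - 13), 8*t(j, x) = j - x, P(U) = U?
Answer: -195040796144831/64 ≈ -3.0475e+12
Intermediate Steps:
t(j, x) = -x/8 + j/8 (t(j, x) = (j - x)/8 = -x/8 + j/8)
u(M, S) = (-13 + S)*(12 + M) (u(M, S) = (12 + M)*(-13 + S) = (-13 + S)*(12 + M))
y(I) = -1252 + I² - I (y(I) = (-156 - 13*I + 12*I + I*I) - 1*1096 = (-156 - 13*I + 12*I + I²) - 1096 = (-156 + I² - I) - 1096 = -1252 + I² - I)
(-682599 + y(t(P(-5), 2)))*(2132943 + 2323466) = (-682599 + (-1252 + (-⅛*2 + (⅛)*(-5))² - (-⅛*2 + (⅛)*(-5))))*(2132943 + 2323466) = (-682599 + (-1252 + (-¼ - 5/8)² - (-¼ - 5/8)))*4456409 = (-682599 + (-1252 + (-7/8)² - 1*(-7/8)))*4456409 = (-682599 + (-1252 + 49/64 + 7/8))*4456409 = (-682599 - 80023/64)*4456409 = -43766359/64*4456409 = -195040796144831/64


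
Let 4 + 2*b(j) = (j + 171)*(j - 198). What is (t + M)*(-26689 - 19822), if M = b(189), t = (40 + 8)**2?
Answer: -31720502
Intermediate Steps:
t = 2304 (t = 48**2 = 2304)
b(j) = -2 + (-198 + j)*(171 + j)/2 (b(j) = -2 + ((j + 171)*(j - 198))/2 = -2 + ((171 + j)*(-198 + j))/2 = -2 + ((-198 + j)*(171 + j))/2 = -2 + (-198 + j)*(171 + j)/2)
M = -1622 (M = -16931 + (1/2)*189**2 - 27/2*189 = -16931 + (1/2)*35721 - 5103/2 = -16931 + 35721/2 - 5103/2 = -1622)
(t + M)*(-26689 - 19822) = (2304 - 1622)*(-26689 - 19822) = 682*(-46511) = -31720502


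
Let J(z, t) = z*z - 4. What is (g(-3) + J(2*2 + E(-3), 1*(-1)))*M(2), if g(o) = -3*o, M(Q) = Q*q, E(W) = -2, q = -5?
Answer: -90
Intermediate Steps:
M(Q) = -5*Q (M(Q) = Q*(-5) = -5*Q)
J(z, t) = -4 + z² (J(z, t) = z² - 4 = -4 + z²)
(g(-3) + J(2*2 + E(-3), 1*(-1)))*M(2) = (-3*(-3) + (-4 + (2*2 - 2)²))*(-5*2) = (9 + (-4 + (4 - 2)²))*(-10) = (9 + (-4 + 2²))*(-10) = (9 + (-4 + 4))*(-10) = (9 + 0)*(-10) = 9*(-10) = -90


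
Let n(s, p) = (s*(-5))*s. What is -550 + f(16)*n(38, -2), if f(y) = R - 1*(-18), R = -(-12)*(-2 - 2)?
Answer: 216050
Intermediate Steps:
n(s, p) = -5*s² (n(s, p) = (-5*s)*s = -5*s²)
R = -48 (R = -(-12)*(-4) = -3*16 = -48)
f(y) = -30 (f(y) = -48 - 1*(-18) = -48 + 18 = -30)
-550 + f(16)*n(38, -2) = -550 - (-150)*38² = -550 - (-150)*1444 = -550 - 30*(-7220) = -550 + 216600 = 216050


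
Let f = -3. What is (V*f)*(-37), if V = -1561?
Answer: -173271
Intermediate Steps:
(V*f)*(-37) = -1561*(-3)*(-37) = 4683*(-37) = -173271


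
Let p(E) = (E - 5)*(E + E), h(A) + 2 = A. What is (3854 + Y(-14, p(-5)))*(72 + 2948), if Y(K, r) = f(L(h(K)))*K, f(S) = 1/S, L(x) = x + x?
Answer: 46561605/4 ≈ 1.1640e+7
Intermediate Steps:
h(A) = -2 + A
L(x) = 2*x
p(E) = 2*E*(-5 + E) (p(E) = (-5 + E)*(2*E) = 2*E*(-5 + E))
Y(K, r) = K/(-4 + 2*K) (Y(K, r) = K/((2*(-2 + K))) = K/(-4 + 2*K))
(3854 + Y(-14, p(-5)))*(72 + 2948) = (3854 + (1/2)*(-14)/(-2 - 14))*(72 + 2948) = (3854 + (1/2)*(-14)/(-16))*3020 = (3854 + (1/2)*(-14)*(-1/16))*3020 = (3854 + 7/16)*3020 = (61671/16)*3020 = 46561605/4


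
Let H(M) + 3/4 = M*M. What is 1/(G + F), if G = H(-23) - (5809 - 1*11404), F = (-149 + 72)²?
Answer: 4/48209 ≈ 8.2972e-5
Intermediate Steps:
H(M) = -¾ + M² (H(M) = -¾ + M*M = -¾ + M²)
F = 5929 (F = (-77)² = 5929)
G = 24493/4 (G = (-¾ + (-23)²) - (5809 - 1*11404) = (-¾ + 529) - (5809 - 11404) = 2113/4 - 1*(-5595) = 2113/4 + 5595 = 24493/4 ≈ 6123.3)
1/(G + F) = 1/(24493/4 + 5929) = 1/(48209/4) = 4/48209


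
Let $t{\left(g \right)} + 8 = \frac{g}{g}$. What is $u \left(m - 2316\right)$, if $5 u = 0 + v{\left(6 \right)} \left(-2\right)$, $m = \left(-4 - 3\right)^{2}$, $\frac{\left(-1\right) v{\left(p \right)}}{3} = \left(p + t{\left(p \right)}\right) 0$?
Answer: $0$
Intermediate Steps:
$t{\left(g \right)} = -7$ ($t{\left(g \right)} = -8 + \frac{g}{g} = -8 + 1 = -7$)
$v{\left(p \right)} = 0$ ($v{\left(p \right)} = - 3 \left(p - 7\right) 0 = - 3 \left(-7 + p\right) 0 = \left(-3\right) 0 = 0$)
$m = 49$ ($m = \left(-7\right)^{2} = 49$)
$u = 0$ ($u = \frac{0 + 0 \left(-2\right)}{5} = \frac{0 + 0}{5} = \frac{1}{5} \cdot 0 = 0$)
$u \left(m - 2316\right) = 0 \left(49 - 2316\right) = 0 \left(-2267\right) = 0$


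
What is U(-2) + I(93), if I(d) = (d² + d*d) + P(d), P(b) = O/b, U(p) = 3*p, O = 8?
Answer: 1608164/93 ≈ 17292.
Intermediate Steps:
P(b) = 8/b
I(d) = 2*d² + 8/d (I(d) = (d² + d*d) + 8/d = (d² + d²) + 8/d = 2*d² + 8/d)
U(-2) + I(93) = 3*(-2) + 2*(4 + 93³)/93 = -6 + 2*(1/93)*(4 + 804357) = -6 + 2*(1/93)*804361 = -6 + 1608722/93 = 1608164/93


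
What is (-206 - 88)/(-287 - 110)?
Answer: 294/397 ≈ 0.74055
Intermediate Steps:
(-206 - 88)/(-287 - 110) = -294/(-397) = -294*(-1/397) = 294/397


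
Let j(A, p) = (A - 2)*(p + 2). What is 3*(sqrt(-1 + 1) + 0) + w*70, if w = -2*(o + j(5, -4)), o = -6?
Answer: 1680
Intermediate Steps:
j(A, p) = (-2 + A)*(2 + p)
w = 24 (w = -2*(-6 + (-4 - 2*(-4) + 2*5 + 5*(-4))) = -2*(-6 + (-4 + 8 + 10 - 20)) = -2*(-6 - 6) = -2*(-12) = 24)
3*(sqrt(-1 + 1) + 0) + w*70 = 3*(sqrt(-1 + 1) + 0) + 24*70 = 3*(sqrt(0) + 0) + 1680 = 3*(0 + 0) + 1680 = 3*0 + 1680 = 0 + 1680 = 1680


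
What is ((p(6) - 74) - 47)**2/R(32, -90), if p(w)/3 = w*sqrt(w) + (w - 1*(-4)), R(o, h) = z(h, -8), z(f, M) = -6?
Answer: -10225/6 + 546*sqrt(6) ≈ -366.75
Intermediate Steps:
R(o, h) = -6
p(w) = 12 + 3*w + 3*w**(3/2) (p(w) = 3*(w*sqrt(w) + (w - 1*(-4))) = 3*(w**(3/2) + (w + 4)) = 3*(w**(3/2) + (4 + w)) = 3*(4 + w + w**(3/2)) = 12 + 3*w + 3*w**(3/2))
((p(6) - 74) - 47)**2/R(32, -90) = (((12 + 3*6 + 3*6**(3/2)) - 74) - 47)**2/(-6) = (((12 + 18 + 3*(6*sqrt(6))) - 74) - 47)**2*(-1/6) = (((12 + 18 + 18*sqrt(6)) - 74) - 47)**2*(-1/6) = (((30 + 18*sqrt(6)) - 74) - 47)**2*(-1/6) = ((-44 + 18*sqrt(6)) - 47)**2*(-1/6) = (-91 + 18*sqrt(6))**2*(-1/6) = -(-91 + 18*sqrt(6))**2/6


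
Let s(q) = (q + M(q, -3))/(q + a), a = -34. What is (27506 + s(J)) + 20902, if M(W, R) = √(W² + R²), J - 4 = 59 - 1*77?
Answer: 1161799/24 - √205/48 ≈ 48408.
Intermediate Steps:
J = -14 (J = 4 + (59 - 1*77) = 4 + (59 - 77) = 4 - 18 = -14)
M(W, R) = √(R² + W²)
s(q) = (q + √(9 + q²))/(-34 + q) (s(q) = (q + √((-3)² + q²))/(q - 34) = (q + √(9 + q²))/(-34 + q))
(27506 + s(J)) + 20902 = (27506 + (-14 + √(9 + (-14)²))/(-34 - 14)) + 20902 = (27506 + (-14 + √(9 + 196))/(-48)) + 20902 = (27506 - (-14 + √205)/48) + 20902 = (27506 + (7/24 - √205/48)) + 20902 = (660151/24 - √205/48) + 20902 = 1161799/24 - √205/48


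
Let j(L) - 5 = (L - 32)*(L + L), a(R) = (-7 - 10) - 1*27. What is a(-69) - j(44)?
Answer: -1105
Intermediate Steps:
a(R) = -44 (a(R) = -17 - 27 = -44)
j(L) = 5 + 2*L*(-32 + L) (j(L) = 5 + (L - 32)*(L + L) = 5 + (-32 + L)*(2*L) = 5 + 2*L*(-32 + L))
a(-69) - j(44) = -44 - (5 - 64*44 + 2*44**2) = -44 - (5 - 2816 + 2*1936) = -44 - (5 - 2816 + 3872) = -44 - 1*1061 = -44 - 1061 = -1105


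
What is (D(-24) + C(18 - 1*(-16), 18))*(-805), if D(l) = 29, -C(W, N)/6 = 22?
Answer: 82915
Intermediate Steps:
C(W, N) = -132 (C(W, N) = -6*22 = -132)
(D(-24) + C(18 - 1*(-16), 18))*(-805) = (29 - 132)*(-805) = -103*(-805) = 82915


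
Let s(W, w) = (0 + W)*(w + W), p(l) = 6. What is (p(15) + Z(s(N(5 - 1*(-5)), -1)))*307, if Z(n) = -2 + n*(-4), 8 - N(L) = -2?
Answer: -109292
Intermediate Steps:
N(L) = 10 (N(L) = 8 - 1*(-2) = 8 + 2 = 10)
s(W, w) = W*(W + w)
Z(n) = -2 - 4*n
(p(15) + Z(s(N(5 - 1*(-5)), -1)))*307 = (6 + (-2 - 40*(10 - 1)))*307 = (6 + (-2 - 40*9))*307 = (6 + (-2 - 4*90))*307 = (6 + (-2 - 360))*307 = (6 - 362)*307 = -356*307 = -109292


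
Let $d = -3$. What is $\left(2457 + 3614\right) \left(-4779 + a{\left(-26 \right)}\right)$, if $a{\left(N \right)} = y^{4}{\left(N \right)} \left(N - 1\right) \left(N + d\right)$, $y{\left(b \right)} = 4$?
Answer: $1187906499$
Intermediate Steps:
$a{\left(N \right)} = 256 \left(-1 + N\right) \left(-3 + N\right)$ ($a{\left(N \right)} = 4^{4} \left(N - 1\right) \left(N - 3\right) = 256 \left(-1 + N\right) \left(-3 + N\right)$)
$\left(2457 + 3614\right) \left(-4779 + a{\left(-26 \right)}\right) = \left(2457 + 3614\right) \left(-4779 + \left(768 - -26624 + 256 \left(-26\right)^{2}\right)\right) = 6071 \left(-4779 + \left(768 + 26624 + 256 \cdot 676\right)\right) = 6071 \left(-4779 + \left(768 + 26624 + 173056\right)\right) = 6071 \left(-4779 + 200448\right) = 6071 \cdot 195669 = 1187906499$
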